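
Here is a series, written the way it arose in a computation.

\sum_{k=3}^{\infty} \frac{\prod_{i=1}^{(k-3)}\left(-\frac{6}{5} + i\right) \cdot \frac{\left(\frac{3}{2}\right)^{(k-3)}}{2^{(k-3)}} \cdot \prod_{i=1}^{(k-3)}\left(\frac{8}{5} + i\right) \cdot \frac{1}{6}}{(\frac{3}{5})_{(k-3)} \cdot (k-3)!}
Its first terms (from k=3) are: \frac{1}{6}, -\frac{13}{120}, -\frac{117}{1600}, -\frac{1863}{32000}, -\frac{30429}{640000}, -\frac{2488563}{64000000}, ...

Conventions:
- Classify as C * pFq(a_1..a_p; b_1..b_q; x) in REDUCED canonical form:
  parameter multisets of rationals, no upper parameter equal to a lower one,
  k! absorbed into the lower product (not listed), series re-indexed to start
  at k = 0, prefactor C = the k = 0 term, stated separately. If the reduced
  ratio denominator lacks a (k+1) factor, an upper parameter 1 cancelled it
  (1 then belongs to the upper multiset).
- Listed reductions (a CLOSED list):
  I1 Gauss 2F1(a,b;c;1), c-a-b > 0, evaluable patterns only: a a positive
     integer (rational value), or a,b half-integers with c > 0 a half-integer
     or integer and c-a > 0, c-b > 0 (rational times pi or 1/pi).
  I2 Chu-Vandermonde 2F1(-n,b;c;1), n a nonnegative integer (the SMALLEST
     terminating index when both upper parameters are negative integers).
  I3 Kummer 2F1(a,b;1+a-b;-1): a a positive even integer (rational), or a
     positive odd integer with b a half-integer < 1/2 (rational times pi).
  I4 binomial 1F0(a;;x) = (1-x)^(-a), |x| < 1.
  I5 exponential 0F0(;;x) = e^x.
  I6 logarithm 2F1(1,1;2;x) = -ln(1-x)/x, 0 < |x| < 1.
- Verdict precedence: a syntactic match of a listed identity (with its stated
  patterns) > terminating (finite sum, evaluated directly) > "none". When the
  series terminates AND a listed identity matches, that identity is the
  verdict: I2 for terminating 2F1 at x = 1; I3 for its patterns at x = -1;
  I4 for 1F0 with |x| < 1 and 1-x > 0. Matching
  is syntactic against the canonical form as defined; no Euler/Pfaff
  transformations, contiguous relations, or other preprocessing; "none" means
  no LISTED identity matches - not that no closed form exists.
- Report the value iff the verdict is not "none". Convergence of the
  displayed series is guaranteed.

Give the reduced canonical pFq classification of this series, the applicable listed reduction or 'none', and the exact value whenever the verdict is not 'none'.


With C = \frac{1}{6}: the canonical form is 2F1(-\frac{1}{5}, \frac{13}{5}; \frac{3}{5}; \frac{3}{4}). Verdict: none (x = \frac{3}{4}): each listed identity misses the multisets {-\frac{1}{5}, \frac{13}{5}} ; {\frac{3}{5}}.

Key observation: x = \frac{3}{4} and the running product (C = 1/6) telescopes to a rising factorial.
Ratio: r(k) = \frac{3}{4} * (k-\frac{1}{5}) (k+\frac{13}{5}) / [(k+\frac{3}{5}) (k+1)] - rational in k, leading ratio \frac{3}{4}; with t_0 = \frac{1}{6}, classification follows.


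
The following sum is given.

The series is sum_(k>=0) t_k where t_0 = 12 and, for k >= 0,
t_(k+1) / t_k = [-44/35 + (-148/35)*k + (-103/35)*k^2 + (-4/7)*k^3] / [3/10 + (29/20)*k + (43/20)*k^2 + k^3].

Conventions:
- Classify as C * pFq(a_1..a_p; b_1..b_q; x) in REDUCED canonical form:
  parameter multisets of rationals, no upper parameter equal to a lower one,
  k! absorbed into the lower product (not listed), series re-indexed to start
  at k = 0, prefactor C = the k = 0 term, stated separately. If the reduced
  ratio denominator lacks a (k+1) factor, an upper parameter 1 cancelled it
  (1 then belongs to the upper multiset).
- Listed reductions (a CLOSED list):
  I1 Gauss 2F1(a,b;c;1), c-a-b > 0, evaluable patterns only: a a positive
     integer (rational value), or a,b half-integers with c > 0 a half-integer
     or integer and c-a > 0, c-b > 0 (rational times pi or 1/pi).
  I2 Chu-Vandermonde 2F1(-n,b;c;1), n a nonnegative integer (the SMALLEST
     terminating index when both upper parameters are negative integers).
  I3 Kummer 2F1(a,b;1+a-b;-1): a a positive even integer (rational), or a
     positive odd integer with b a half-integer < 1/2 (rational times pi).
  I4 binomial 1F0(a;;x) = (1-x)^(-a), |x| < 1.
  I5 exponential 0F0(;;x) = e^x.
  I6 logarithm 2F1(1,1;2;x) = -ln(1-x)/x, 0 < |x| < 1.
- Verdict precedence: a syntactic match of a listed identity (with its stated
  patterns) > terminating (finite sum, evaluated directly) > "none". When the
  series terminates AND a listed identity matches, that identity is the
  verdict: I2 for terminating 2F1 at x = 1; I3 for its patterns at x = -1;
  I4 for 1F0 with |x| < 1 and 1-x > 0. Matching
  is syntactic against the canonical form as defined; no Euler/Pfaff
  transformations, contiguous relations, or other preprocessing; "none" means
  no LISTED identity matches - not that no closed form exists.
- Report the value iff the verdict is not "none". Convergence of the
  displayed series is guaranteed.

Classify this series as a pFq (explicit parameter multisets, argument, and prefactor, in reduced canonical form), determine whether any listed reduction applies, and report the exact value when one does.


Structural cue: with t_0 = 12, the parameter 2/5 appears in both the upper and lower lists and cancels.
Ratio: r(k) = (-4/7) * (k+2) (k+11/4) / [(k+3/4) (k+1)] - rational; roots negated = parameters, x = (-4/7), C = 12.

Reduced: x = -4/7, 2F1, upper = {2, 11/4}, lower = {3/4}, C = 12. Verdict: none. No listed pattern accepts 2F1(2, 11/4; 3/4; -4/7).


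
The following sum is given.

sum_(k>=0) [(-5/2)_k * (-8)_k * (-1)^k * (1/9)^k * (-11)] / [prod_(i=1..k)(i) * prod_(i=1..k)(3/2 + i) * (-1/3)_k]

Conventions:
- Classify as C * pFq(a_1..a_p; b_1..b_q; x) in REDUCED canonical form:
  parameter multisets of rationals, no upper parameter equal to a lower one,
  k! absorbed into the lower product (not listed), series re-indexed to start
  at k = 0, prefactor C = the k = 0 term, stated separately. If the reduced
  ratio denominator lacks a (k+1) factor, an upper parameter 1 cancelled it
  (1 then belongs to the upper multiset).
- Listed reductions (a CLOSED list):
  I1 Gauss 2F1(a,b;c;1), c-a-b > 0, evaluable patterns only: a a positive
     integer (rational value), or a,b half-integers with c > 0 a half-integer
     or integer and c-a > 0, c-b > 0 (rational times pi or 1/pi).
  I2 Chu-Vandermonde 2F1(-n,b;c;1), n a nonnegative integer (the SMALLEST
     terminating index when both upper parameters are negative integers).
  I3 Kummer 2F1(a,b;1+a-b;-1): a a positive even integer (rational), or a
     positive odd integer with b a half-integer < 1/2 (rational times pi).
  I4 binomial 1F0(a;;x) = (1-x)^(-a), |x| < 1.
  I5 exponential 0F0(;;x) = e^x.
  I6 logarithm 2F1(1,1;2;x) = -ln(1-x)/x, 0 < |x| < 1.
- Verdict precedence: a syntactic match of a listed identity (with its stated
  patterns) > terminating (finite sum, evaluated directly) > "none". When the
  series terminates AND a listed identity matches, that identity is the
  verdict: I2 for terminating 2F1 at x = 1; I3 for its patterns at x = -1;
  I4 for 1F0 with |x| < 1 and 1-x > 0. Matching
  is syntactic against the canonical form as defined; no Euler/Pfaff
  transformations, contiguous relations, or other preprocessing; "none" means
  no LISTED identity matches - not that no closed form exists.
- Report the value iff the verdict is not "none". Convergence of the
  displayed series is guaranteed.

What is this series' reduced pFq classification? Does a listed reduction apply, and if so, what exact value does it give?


With C = -11: the canonical form is 2F2(-8, -5/2; -1/3, 5/2; -1/9). Verdict: terminating. (-8)_k vanishes past k = 8, leaving a 9-term sum, computed directly. Value: -224752622968019/6788231049600.

First insight: x = (-1/9) and the lower running product (prefactor -11) is a rising factorial.
Step ratio: r(k) = (-1/9) * (k-8) (k-5/2) / [(k-1/3) (k+5/2) (k+1)] ; factor over Q: parameters, x = (-1/9), and C = -11.


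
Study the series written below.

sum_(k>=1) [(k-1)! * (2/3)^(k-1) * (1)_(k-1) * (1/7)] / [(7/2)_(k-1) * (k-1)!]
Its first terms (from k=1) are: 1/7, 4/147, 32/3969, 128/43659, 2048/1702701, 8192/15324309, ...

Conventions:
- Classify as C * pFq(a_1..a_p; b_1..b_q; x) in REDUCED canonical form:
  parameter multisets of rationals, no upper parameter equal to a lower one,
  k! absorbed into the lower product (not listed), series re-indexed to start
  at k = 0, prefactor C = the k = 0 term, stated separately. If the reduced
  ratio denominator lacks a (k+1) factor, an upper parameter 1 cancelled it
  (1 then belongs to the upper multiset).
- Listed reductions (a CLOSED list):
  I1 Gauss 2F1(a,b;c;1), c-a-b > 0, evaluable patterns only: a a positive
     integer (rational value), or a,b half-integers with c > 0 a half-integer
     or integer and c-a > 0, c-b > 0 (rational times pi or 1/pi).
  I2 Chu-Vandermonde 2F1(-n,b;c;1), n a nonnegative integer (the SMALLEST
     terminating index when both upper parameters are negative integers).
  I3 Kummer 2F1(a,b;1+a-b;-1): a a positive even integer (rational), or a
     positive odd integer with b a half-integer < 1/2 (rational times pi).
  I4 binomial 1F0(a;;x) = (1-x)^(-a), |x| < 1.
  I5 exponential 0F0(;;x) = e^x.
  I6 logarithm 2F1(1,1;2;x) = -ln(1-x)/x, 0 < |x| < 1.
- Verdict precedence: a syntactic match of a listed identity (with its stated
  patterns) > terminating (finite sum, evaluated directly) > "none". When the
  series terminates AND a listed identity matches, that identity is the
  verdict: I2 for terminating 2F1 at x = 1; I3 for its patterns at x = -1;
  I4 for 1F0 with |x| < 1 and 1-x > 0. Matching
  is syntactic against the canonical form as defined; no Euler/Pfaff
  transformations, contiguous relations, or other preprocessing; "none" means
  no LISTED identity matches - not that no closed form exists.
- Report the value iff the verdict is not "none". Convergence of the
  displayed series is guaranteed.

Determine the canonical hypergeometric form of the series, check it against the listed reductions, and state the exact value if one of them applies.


This is 1/7 * 2F1(1, 1; 7/2; 2/3) in reduced canonical form. Verdict: none. No listed pattern accepts 2F1(1, 1; 7/2; 2/3).

Key observation: x = (2/3) and the factorial ratio (prefactor 1/7) (k+a-1)!/(a-1)! is a rising factorial (a)_k.
Step ratio: r(k) = (2/3) * (k+1) (k+1) / [(k+7/2) (k+1)] - rational in k. x = (2/3); t_0 = 1/7; negate the roots.


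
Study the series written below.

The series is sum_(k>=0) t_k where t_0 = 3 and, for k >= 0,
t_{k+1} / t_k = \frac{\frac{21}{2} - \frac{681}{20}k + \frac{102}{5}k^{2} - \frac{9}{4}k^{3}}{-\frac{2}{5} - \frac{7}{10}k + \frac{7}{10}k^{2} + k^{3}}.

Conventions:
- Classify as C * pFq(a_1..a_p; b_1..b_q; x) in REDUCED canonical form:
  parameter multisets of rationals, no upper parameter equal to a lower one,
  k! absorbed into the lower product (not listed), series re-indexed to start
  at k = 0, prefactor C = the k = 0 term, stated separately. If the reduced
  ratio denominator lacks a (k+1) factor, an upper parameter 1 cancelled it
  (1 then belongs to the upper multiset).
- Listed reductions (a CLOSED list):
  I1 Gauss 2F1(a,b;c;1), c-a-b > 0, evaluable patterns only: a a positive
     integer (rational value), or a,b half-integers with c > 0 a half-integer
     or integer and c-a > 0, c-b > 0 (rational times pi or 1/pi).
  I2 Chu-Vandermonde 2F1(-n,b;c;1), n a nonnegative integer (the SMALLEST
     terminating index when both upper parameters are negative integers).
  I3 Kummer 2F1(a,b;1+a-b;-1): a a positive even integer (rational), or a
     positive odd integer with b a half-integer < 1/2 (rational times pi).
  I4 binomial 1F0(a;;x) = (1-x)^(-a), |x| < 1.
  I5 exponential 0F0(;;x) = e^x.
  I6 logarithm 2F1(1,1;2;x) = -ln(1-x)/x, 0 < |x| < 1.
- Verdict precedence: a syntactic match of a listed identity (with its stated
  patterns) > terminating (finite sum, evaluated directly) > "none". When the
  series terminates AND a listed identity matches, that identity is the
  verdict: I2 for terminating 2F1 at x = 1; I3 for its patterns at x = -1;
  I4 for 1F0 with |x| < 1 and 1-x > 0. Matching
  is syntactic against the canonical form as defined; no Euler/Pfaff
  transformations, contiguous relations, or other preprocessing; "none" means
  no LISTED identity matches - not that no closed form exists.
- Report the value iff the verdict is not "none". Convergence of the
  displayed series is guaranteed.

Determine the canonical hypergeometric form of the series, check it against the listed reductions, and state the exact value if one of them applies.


x = -\frac{9}{4} here; the reduced form reads 3F2, upper {-7, -\frac{5}{3}, -\frac{2}{5}}, lower {-\frac{4}{5}, \frac{1}{2}}, C = 3. Verdict: terminating - upper -7 stops the sum at k = 7; the 8 terms are added exactly. Exact value: \frac{4243737}{1936}.

Key observation: t_0 being 3, factor the ratio over Q (C = 3): negated roots = parameters.
Adjacent-term ratio: r(k) = -\frac{9}{4} * (k-7) (k-\frac{5}{3}) (k-\frac{2}{5}) / [(k-\frac{4}{5}) (k+\frac{1}{2}) (k+1)] - poly over poly, x = -\frac{9}{4} from leading terms; C = 3 at k = 0.


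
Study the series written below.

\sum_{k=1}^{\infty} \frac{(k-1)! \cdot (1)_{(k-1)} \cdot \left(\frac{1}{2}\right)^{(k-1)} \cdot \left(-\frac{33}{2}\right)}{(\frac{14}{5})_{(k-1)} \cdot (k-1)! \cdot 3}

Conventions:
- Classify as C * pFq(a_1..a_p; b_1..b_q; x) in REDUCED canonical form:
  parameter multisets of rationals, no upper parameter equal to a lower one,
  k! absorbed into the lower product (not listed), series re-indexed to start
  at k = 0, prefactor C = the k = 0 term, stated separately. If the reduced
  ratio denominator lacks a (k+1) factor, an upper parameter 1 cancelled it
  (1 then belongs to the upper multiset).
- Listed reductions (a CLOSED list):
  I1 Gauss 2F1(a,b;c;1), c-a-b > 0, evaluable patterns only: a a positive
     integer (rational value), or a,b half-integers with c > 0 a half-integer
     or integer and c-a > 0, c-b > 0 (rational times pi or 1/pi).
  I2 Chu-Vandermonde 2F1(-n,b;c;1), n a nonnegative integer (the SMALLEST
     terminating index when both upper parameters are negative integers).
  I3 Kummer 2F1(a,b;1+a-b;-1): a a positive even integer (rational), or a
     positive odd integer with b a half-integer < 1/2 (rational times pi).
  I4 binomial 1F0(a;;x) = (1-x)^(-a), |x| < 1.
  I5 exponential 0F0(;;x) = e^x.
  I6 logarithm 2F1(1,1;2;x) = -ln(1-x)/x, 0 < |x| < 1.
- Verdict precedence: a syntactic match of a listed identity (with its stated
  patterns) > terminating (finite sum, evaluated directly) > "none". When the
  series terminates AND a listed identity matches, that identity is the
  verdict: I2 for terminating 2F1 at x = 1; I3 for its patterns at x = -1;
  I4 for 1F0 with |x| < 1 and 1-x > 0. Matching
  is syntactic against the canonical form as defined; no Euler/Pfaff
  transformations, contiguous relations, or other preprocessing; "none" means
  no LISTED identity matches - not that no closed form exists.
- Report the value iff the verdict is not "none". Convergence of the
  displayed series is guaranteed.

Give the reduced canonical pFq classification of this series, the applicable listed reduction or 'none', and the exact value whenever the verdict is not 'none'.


Key observation: t_0 = -\frac{11}{2} here, and the factorial ratio (C = -11/2) (k+a-1)!/(a-1)! is a rising factorial (a)_k.
Ratio: r(k) = \frac{1}{2} * (k+1) (k+1) / [(k+\frac{14}{5}) (k+1)] - rational; roots negated = parameters, x = \frac{1}{2}, C = -\frac{11}{2}.

At argument \frac{1}{2}: a 2F1 with upper {1, 1}, lower {\frac{14}{5}}, scaled by C = -\frac{11}{2}. Verdict: none here - no I1-I6 shape fits x = \frac{1}{2} with lower {\frac{14}{5}}.


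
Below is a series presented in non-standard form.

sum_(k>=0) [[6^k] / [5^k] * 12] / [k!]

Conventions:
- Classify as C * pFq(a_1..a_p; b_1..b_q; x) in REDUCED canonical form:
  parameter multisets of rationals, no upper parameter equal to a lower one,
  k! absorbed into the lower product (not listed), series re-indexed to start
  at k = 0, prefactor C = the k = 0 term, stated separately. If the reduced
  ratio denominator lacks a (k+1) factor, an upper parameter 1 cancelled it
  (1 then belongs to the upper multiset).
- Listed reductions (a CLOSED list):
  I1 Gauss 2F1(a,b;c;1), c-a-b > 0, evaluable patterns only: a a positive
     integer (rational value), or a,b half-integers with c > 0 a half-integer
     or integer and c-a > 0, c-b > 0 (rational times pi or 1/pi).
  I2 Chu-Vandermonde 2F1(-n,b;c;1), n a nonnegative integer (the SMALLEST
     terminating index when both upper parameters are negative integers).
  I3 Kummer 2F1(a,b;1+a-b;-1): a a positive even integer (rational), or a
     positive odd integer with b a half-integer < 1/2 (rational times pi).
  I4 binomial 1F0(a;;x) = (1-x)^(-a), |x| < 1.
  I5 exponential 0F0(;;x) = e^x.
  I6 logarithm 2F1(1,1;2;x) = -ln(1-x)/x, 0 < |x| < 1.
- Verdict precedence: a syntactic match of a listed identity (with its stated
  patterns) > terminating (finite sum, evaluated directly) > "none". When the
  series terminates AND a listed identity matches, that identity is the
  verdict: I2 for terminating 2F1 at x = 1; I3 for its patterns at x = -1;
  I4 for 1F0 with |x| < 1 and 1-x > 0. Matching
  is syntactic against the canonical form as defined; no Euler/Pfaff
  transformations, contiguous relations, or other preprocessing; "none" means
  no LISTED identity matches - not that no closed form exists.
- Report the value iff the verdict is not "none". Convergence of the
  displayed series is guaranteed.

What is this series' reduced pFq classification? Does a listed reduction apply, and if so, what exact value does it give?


With C = 12: the canonical form is 0F0(-; -; 6/5). Verdict: the exponential series (I5) matches (the 0F0 exponential series at x = 6/5). Hence: 12 * e^(6/5).

First insight: x = (6/5) and the two geometric factors (C = 12) combine into one argument.
Consecutive-term ratio: r(k) = (6/5) * 1 / [(k+1)] - rational; roots negated = parameters, x = (6/5), C = 12.


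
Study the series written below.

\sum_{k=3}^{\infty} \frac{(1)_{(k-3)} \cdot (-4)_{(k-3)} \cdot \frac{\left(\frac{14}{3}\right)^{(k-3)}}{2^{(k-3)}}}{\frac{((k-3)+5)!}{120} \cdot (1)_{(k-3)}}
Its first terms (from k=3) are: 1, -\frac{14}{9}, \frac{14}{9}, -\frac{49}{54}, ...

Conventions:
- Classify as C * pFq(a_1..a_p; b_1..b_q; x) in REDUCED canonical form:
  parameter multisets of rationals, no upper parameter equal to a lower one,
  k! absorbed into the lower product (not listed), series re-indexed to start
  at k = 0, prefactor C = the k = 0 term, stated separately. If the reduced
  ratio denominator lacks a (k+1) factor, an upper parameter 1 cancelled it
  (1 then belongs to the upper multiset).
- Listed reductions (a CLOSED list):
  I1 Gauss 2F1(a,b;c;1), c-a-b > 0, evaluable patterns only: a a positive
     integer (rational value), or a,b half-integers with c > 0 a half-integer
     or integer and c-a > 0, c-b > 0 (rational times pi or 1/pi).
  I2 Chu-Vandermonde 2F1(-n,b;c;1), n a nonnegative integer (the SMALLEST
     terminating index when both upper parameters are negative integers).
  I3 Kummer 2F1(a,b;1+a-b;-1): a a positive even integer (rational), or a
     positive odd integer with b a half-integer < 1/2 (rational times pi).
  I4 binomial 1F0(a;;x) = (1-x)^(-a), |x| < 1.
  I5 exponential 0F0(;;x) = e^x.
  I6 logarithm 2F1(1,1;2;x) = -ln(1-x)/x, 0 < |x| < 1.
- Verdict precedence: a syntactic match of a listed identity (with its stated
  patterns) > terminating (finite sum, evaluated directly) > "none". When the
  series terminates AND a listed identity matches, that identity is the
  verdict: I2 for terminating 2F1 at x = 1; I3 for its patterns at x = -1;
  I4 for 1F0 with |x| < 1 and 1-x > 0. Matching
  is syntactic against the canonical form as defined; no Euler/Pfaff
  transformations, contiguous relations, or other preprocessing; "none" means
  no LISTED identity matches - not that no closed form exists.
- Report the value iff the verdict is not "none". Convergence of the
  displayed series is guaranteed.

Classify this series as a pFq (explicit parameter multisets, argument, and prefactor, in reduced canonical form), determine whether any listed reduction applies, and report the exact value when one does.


Prefactor 1, argument \frac{7}{3}: 2F1 with upper {-4, 1} over lower {6}. Verdict: terminating - upper parameter -4 makes this a finite sum (last index 4), evaluated exactly. Sum: \frac{239}{729}.

Key step: t_0 being 1, (1)_k (C = 1) is k! itself.
Adjacent-term ratio: r(k) = \frac{7}{3} * (k-4) (k+1) / [(k+6) (k+1)] - rational in k, leading ratio \frac{7}{3}; with t_0 = 1, classification follows.


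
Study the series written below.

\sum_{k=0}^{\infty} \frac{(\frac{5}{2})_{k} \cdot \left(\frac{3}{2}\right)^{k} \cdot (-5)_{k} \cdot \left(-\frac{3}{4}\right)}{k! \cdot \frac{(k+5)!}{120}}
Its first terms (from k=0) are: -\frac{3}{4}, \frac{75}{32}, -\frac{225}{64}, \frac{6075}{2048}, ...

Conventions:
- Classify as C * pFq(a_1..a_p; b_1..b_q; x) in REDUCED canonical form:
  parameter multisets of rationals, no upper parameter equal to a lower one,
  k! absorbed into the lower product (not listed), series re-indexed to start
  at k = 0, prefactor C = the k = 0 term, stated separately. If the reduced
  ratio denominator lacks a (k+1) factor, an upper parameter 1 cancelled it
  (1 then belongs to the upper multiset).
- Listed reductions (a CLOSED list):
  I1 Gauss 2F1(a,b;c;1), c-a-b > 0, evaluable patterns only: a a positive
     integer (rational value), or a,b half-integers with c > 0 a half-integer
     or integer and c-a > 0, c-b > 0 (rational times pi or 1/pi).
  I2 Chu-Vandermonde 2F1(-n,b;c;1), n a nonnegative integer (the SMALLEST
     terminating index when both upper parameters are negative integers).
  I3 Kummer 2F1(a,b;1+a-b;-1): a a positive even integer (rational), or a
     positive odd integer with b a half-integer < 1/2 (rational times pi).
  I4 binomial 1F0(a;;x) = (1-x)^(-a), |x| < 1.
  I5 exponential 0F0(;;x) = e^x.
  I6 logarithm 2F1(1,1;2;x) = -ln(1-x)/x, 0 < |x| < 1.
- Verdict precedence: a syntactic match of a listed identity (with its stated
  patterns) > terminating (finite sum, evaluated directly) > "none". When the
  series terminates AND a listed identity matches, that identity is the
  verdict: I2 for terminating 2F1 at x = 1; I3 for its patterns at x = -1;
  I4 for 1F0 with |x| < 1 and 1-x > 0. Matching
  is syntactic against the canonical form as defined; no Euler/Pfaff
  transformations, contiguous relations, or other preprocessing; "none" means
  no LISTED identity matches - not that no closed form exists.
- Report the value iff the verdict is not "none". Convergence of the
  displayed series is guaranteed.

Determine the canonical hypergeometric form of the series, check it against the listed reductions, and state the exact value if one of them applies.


Key step: from the first term -\frac{3}{4}: the denominator's factorial ratio (C = -3/4) is a lower Pochhammer.
Step ratio: r(k) = \frac{3}{2} * (k-5) (k+\frac{5}{2}) / [(k+6) (k+1)] - rational in k, leading ratio \frac{3}{2}; with t_0 = -\frac{3}{4}, classification follows.

Classification (C = -\frac{3}{4}): 2F1 with upper {-5, \frac{5}{2}}, lower {6}, argument x = \frac{3}{2}. Verdict: terminating. With -5 upstairs the series is a 6-term polynomial sum; evaluated term by term. Exact value: -\frac{6555}{131072}.


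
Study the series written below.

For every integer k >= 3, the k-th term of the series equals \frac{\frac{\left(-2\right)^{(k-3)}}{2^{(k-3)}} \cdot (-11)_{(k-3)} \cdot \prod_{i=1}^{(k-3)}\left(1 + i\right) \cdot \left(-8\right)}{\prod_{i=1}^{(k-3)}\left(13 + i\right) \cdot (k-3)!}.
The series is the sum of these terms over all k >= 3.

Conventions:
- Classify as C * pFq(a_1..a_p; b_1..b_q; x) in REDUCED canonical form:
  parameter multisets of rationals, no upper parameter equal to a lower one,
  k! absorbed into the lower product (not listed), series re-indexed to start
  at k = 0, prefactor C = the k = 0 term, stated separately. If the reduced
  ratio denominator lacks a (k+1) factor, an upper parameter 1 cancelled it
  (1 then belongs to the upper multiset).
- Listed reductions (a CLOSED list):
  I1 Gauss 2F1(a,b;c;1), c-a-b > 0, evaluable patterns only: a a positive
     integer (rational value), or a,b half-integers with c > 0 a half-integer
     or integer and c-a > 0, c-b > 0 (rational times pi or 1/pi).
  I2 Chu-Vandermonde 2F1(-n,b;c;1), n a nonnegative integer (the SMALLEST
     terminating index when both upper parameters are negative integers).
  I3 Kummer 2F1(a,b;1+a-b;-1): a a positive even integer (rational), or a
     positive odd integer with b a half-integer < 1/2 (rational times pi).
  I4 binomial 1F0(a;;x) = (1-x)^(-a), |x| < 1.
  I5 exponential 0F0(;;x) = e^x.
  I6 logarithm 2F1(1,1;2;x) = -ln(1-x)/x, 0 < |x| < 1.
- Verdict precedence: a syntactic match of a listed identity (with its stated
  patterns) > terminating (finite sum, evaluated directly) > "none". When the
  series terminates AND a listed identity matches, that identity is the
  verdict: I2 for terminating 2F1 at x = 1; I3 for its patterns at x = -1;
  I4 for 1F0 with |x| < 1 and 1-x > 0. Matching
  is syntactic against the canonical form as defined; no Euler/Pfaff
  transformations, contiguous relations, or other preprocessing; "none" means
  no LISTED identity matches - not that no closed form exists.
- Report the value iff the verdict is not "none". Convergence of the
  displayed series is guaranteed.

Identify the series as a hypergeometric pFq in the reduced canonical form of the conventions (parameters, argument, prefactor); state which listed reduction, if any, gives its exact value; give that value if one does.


With C = -8: the canonical form is 2F1(-11, 2; 14; -1). Verdict: the Kummer evaluation I3 fires (x = -1; c = 14 equals 1+a-b for upper {-11, 2}: listed pattern). Hence: -52.

Structural cue: t_0 being -8, the lower running product (C = -8) is a rising factorial.
Ratio: r(k) = -1 * (k-11) (k+2) / [(k+14) (k+1)] - rational; roots negated = parameters, x = -1, C = -8.


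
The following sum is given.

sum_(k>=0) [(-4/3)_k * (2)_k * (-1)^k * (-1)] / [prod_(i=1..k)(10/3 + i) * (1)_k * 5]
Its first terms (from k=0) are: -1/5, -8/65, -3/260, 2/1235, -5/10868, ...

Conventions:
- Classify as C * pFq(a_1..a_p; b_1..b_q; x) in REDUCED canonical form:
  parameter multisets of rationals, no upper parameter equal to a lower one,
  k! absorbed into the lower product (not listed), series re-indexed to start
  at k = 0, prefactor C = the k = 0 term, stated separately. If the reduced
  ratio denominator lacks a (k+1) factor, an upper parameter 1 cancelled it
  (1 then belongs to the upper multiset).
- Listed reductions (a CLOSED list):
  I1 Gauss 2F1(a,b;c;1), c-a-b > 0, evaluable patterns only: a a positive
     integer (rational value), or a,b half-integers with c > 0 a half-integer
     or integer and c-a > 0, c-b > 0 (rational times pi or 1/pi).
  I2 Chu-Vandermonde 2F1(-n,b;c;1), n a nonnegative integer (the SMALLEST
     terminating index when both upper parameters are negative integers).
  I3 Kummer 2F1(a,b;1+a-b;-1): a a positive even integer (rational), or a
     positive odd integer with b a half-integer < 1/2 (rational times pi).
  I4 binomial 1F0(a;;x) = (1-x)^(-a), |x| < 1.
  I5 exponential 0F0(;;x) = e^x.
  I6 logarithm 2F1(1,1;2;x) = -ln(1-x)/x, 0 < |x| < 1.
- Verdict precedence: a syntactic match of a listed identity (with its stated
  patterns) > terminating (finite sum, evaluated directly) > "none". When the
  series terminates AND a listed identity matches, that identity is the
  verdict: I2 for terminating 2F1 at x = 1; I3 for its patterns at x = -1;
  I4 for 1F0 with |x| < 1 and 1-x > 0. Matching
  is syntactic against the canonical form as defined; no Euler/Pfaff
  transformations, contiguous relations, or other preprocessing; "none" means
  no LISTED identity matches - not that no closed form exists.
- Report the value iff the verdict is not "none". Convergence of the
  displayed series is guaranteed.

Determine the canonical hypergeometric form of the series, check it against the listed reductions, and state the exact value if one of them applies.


Prefactor -1/5, argument -1: 2F1 with upper {-4/3, 2} over lower {13/3}. Verdict: Kummer's theorem (I3) fires (x = -1; c = 13/3 equals 1+a-b for upper {-4/3, 2}: listed pattern). Sum: -1/3.

The tell: with t_0 = -1/5, the lower running product (C = -1/5) is a rising factorial.
Adjacent-term ratio: r(k) = (-1) * (k-4/3) (k+2) / [(k+13/3) (k+1)] - poly over poly, x = (-1) from leading terms; C = -1/5 at k = 0.


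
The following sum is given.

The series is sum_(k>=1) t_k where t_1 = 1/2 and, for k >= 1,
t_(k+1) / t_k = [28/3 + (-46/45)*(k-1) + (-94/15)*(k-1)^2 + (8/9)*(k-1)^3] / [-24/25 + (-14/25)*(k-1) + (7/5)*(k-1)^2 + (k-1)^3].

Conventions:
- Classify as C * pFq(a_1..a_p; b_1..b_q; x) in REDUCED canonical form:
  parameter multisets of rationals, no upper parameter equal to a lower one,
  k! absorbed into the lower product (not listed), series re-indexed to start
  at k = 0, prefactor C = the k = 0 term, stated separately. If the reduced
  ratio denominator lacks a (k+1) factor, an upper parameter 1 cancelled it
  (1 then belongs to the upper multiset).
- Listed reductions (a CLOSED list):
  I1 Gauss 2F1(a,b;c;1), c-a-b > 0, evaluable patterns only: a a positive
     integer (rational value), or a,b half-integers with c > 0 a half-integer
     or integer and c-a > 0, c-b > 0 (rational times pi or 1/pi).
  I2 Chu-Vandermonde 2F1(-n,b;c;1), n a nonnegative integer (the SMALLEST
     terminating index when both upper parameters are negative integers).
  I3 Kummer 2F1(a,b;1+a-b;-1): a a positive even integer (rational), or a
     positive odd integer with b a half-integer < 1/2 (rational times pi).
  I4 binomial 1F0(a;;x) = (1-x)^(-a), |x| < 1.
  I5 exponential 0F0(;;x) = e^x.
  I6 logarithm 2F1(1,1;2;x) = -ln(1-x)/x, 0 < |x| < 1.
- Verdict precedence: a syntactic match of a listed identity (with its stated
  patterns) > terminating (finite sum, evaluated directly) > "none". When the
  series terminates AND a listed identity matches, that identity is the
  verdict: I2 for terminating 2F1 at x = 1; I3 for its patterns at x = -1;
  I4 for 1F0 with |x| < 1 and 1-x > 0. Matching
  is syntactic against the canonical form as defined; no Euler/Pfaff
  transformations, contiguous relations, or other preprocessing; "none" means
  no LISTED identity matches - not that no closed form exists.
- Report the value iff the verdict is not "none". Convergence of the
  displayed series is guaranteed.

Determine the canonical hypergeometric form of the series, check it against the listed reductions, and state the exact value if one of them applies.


x = 8/9 here; the reduced form reads 2F1, upper {-7, -5/4}, lower {-4/5}, C = 1/2. Verdict: terminating. (-7)_k vanishes past k = 7, leaving a 8-term sum, computed directly. Value: -68094121657/5471716536.

The tell: t_0 being 1/2, factor the ratio over Q (prefactor 1/2): negated roots = parameters.
Step ratio: r(k) = (8/9) * (k-7) (k-5/4) / [(k-4/5) (k+1)] - poly over poly, x = (8/9) from leading terms; C = 1/2 at k = 0.


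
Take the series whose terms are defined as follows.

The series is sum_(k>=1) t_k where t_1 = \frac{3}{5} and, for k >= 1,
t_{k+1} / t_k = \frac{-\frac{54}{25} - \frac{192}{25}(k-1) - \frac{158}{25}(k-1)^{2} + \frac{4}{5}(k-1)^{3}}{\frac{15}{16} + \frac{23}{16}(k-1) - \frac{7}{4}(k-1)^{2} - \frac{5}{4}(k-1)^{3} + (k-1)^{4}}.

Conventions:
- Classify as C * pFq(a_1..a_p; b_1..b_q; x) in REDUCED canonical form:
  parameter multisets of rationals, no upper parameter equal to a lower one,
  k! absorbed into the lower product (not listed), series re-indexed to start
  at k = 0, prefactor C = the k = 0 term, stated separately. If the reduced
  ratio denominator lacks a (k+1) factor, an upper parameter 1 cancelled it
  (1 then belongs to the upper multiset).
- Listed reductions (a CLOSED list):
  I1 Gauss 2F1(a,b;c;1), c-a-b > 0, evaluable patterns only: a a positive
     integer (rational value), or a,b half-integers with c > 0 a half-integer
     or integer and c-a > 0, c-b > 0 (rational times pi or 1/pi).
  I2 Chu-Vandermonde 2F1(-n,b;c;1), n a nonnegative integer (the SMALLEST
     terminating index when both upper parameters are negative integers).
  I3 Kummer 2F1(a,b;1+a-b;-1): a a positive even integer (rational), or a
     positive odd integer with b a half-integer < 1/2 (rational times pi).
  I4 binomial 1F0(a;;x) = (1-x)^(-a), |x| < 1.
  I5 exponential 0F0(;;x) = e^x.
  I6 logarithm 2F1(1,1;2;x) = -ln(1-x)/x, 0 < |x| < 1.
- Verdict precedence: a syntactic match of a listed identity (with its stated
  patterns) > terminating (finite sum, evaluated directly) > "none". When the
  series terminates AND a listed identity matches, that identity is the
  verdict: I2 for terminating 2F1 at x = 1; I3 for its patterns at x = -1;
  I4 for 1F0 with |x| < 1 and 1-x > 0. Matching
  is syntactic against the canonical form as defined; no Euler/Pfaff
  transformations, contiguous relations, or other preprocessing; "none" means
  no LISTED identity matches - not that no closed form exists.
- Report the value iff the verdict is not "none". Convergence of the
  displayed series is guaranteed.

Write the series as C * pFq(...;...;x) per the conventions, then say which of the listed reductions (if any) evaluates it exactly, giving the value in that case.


x = \frac{4}{5} here; the reduced form reads 2F2, upper {-9, \frac{3}{5}}, lower {-\frac{3}{2}, -\frac{5}{4}}, C = \frac{3}{5}. Verdict: terminating - upper -9 stops the sum at k = 9; the 10 terms are added exactly. Exact value: \frac{4398387650472519357593}{282533168792724609375}.

Structural cue: t_0 = \frac{3}{5} here, and cancel k + 1/2 from the displayed ratio first; then C = 3/5, x = 4/5.
Ratio: r(k) = \frac{4}{5} * (k-9) (k+\frac{3}{5}) / [(k-\frac{3}{2}) (k-\frac{5}{4}) (k+1)] ; factor over Q: parameters, x = \frac{4}{5}, and C = \frac{3}{5}.


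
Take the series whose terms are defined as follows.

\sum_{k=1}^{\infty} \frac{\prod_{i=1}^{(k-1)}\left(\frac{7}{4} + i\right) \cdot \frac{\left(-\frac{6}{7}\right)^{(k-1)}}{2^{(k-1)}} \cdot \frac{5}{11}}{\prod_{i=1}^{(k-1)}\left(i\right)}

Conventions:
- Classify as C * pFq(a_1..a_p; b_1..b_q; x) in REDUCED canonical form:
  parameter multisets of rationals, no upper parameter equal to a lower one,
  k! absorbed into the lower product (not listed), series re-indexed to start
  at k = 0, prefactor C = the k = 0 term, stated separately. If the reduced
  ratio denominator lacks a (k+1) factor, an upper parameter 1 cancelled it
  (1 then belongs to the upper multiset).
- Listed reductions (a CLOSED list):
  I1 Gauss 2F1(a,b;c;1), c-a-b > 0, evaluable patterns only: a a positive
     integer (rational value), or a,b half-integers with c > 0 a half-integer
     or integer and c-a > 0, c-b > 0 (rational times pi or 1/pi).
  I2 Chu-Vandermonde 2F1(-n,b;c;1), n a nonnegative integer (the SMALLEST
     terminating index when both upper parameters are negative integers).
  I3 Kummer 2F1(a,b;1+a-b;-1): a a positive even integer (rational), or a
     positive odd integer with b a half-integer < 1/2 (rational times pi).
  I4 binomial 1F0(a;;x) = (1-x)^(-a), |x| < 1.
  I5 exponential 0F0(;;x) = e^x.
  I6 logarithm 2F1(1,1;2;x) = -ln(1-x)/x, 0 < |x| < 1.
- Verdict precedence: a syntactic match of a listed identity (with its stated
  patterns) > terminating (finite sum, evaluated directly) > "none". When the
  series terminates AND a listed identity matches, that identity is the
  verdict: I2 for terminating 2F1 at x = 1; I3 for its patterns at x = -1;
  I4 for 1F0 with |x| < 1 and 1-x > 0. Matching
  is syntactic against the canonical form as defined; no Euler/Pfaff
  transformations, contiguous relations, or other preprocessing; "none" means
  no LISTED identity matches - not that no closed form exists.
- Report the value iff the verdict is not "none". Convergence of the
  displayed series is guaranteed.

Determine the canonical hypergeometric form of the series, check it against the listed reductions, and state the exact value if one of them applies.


x = -\frac{3}{7} here; the reduced form reads 1F0, upper {\frac{11}{4}}, lower {-}, C = \frac{5}{11}. Verdict: the I4 binomial reduction applies (the 1F0 binomial series: exponent -11/4, x = -\frac{3}{7}). Hence: \frac{5}{11} \cdot \left(\frac{10}{7}\right)^{-\frac{11}{4}}.

Structural cue: t_0 = \frac{5}{11} here, and the two k-th powers (C = 5/11, x = -3/7) combine into one argument.
Step ratio: r(k) = -\frac{3}{7} * (k+\frac{11}{4}) / [(k+1)] - rational in k. x = -\frac{3}{7}; t_0 = \frac{5}{11}; negate the roots.


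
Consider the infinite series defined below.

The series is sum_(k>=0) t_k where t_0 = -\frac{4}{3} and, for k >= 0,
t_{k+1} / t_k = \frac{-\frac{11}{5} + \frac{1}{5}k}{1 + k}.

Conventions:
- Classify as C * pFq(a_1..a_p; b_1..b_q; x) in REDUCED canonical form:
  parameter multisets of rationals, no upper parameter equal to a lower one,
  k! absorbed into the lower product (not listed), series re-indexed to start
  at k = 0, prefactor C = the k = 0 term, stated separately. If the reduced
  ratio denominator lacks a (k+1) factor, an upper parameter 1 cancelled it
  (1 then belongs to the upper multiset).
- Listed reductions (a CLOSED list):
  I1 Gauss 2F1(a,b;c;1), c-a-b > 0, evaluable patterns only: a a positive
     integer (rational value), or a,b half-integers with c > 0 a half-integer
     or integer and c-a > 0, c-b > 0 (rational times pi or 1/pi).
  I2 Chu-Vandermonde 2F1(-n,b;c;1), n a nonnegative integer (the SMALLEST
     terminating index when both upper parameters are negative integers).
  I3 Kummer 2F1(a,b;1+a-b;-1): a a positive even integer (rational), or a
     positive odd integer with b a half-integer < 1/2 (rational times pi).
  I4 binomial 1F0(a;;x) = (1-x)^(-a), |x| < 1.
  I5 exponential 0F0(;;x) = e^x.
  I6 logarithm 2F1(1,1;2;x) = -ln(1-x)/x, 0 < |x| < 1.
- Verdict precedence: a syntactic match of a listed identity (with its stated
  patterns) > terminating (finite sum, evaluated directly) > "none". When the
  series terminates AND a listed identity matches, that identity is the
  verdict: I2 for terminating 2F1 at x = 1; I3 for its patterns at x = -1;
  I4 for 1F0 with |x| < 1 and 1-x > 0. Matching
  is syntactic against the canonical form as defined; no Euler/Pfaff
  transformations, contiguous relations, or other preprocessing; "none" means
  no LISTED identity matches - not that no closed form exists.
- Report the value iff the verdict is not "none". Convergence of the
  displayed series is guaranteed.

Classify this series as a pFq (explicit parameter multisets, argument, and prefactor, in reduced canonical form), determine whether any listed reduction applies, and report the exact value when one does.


This is -\frac{4}{3} * 1F0(-11; -; \frac{1}{5}) in reduced canonical form. Verdict (x = \frac{1}{5}): binomial (I4) applies (the 1F0 binomial series: exponent 11, x = \frac{1}{5}). Sum: -\frac{16777216}{146484375}.

First insight: t_0 = -\frac{4}{3} here, and roots of the ratio polynomials (prefactor -4/3) are the negated parameters.
Step ratio: r(k) = \frac{1}{5} * (k-11) / [(k+1)] - rational in k, leading ratio \frac{1}{5}; with t_0 = -\frac{4}{3}, classification follows.


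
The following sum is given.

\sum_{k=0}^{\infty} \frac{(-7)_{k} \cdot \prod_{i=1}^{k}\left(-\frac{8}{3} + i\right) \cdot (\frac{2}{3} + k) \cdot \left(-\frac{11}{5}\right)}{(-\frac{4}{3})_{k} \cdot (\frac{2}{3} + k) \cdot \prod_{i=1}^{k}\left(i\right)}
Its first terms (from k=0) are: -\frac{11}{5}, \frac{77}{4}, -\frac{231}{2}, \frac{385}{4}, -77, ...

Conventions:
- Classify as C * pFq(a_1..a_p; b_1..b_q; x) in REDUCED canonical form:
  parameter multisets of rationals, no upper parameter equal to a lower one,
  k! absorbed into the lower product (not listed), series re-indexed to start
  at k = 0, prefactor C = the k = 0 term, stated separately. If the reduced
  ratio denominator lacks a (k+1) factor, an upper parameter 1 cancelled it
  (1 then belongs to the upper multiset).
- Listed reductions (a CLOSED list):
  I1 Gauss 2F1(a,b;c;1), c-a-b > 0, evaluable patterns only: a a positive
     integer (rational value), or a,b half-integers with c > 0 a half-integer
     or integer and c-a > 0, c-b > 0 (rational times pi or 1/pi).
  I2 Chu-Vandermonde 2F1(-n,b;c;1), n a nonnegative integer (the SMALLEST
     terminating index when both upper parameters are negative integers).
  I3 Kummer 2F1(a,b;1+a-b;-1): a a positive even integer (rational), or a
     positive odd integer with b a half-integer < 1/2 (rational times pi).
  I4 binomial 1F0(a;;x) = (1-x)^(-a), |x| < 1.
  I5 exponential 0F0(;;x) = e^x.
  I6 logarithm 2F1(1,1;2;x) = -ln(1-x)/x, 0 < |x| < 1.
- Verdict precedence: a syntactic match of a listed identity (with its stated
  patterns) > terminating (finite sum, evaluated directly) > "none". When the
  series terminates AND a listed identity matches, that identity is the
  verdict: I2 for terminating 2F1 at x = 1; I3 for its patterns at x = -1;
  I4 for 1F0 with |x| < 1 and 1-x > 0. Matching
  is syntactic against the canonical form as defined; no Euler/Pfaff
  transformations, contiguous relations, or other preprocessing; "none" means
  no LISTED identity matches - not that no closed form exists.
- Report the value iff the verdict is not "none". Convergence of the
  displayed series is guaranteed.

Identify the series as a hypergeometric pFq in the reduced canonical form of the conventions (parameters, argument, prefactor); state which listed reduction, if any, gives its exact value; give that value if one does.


With C = -\frac{11}{5}: the canonical form is 2F1(-7, -\frac{5}{3}; -\frac{4}{3}; 1). Verdict: Vandermonde's identity (I2) applies (terminating 2F1 at x = 1 with n = 7, b = -5/3, c = -\frac{4}{3}). Value: -\frac{247}{5}.

Key observation: with t_0 = -\frac{11}{5}, the running product (C = -11/5) telescopes to a rising factorial.
Ratio: r(k) = 1 * (k-7) (k-\frac{5}{3}) / [(k-\frac{4}{3}) (k+1)] - rational; roots negated = parameters, x = 1, C = -\frac{11}{5}.
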